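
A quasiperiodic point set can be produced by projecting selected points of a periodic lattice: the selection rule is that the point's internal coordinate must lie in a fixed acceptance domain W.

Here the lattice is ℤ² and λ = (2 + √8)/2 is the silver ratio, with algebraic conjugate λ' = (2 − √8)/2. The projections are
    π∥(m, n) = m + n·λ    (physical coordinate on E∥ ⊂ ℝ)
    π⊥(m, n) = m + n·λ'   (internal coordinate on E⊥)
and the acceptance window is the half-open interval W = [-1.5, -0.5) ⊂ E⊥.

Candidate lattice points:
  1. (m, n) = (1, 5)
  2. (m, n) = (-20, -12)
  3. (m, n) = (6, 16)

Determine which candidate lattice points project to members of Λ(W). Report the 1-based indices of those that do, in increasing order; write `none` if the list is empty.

λ' = (2−√8)/2 ≈ -0.414214.
[1] lift (1,5): star map gives -1.071068; window check -1.5 ≤ -1.071068 < -0.5 is true → IN Λ
[2] lift (-20,-12): star map gives -15.029437; window check -1.5 ≤ -15.029437 < -0.5 is false → out
[3] lift (6,16): star map gives -0.627417; window check -1.5 ≤ -0.627417 < -0.5 is true → IN Λ

1, 3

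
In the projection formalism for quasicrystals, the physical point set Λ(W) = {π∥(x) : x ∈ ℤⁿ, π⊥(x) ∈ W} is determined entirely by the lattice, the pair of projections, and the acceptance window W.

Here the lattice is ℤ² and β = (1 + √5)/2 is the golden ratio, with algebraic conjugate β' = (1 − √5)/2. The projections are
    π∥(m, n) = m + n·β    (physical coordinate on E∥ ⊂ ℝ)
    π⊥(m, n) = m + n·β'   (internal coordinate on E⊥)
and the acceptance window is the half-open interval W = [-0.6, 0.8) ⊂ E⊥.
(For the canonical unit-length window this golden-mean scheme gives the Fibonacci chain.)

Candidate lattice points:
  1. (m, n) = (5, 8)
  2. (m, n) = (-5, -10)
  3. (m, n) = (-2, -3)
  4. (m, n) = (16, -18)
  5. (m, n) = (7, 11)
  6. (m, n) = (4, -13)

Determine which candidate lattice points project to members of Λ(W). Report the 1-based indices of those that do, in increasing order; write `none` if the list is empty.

1, 3, 5

Compute β' = (1−√5)/2 = -0.618034, so π⊥(m,n) = m -0.618034·n.
candidate 1: (m,n)=(5,8) → π∥ = 5+8·β ≈ 17.944272, π⊥ = 5+8·β' ≈ 0.055728 ∈ [-0.6, 0.8) ⇒ IN Λ
candidate 2: (m,n)=(-5,-10) → π∥ = -5-10·β ≈ -21.180340, π⊥ = -5-10·β' ≈ 1.180340 ∉ [-0.6, 0.8) ⇒ out
candidate 3: (m,n)=(-2,-3) → π∥ = -2-3·β ≈ -6.854102, π⊥ = -2-3·β' ≈ -0.145898 ∈ [-0.6, 0.8) ⇒ IN Λ
candidate 4: (m,n)=(16,-18) → π∥ = 16-18·β ≈ -13.124612, π⊥ = 16-18·β' ≈ 27.124612 ∉ [-0.6, 0.8) ⇒ out
candidate 5: (m,n)=(7,11) → π∥ = 7+11·β ≈ 24.798374, π⊥ = 7+11·β' ≈ 0.201626 ∈ [-0.6, 0.8) ⇒ IN Λ
candidate 6: (m,n)=(4,-13) → π∥ = 4-13·β ≈ -17.034442, π⊥ = 4-13·β' ≈ 12.034442 ∉ [-0.6, 0.8) ⇒ out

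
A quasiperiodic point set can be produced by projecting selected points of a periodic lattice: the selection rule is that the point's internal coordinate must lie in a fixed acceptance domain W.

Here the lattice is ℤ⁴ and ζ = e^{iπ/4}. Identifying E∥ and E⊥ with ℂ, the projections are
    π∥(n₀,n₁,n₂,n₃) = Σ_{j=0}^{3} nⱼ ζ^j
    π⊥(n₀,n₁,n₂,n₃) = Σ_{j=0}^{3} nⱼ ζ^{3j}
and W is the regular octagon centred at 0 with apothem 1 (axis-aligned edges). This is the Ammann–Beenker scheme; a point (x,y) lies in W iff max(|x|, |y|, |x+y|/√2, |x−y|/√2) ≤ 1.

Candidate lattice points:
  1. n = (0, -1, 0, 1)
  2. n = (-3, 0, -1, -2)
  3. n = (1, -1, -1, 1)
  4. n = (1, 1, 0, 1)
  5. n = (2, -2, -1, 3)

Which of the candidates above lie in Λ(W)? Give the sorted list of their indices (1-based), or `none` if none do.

none

Internal map: ζ^{3j} for j=0..3 gives (1,0), (−√2/2,√2/2), (0,−1), (√2/2,√2/2).
#1 (0, -1, 0, 1): internal (1.4142, 0.0000); octagon support 1.4142 vs apothem 1 → ∉ W
#2 (-3, 0, -1, -2): internal (-4.4142, -0.4142); octagon support 4.4142 vs apothem 1 → ∉ W
#3 (1, -1, -1, 1): internal (2.4142, 1.0000); octagon support 2.4142 vs apothem 1 → ∉ W
#4 (1, 1, 0, 1): internal (1.0000, 1.4142); octagon support 1.7071 vs apothem 1 → ∉ W
#5 (2, -2, -1, 3): internal (5.5355, 1.7071); octagon support 5.5355 vs apothem 1 → ∉ W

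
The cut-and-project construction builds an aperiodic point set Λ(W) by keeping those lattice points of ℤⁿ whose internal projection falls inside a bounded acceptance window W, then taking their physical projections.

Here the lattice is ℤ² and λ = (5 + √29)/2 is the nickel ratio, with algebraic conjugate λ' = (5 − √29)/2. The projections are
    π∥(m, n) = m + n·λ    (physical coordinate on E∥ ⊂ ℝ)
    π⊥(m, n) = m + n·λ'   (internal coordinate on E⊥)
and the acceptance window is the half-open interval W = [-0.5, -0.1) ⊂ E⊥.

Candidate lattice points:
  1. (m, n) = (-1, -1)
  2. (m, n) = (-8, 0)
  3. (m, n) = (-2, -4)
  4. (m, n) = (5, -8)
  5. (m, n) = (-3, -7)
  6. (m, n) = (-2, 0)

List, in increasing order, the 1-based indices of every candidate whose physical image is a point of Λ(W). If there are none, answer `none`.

λ' = (5−√29)/2 ≈ -0.1926.
#1 (-1,-1): internal coord -1 + (-1)·λ' = -0.8074; -0.8074 ∉ [-0.5, -0.1) → out
#2 (-8,0): internal coord -8 + (0)·λ' = -8.0000; -8.0000 ∉ [-0.5, -0.1) → out
#3 (-2,-4): internal coord -2 + (-4)·λ' = -1.2297; -1.2297 ∉ [-0.5, -0.1) → out
#4 (5,-8): internal coord 5 + (-8)·λ' = +6.5407; +6.5407 ∉ [-0.5, -0.1) → out
#5 (-3,-7): internal coord -3 + (-7)·λ' = -1.6519; -1.6519 ∉ [-0.5, -0.1) → out
#6 (-2,0): internal coord -2 + (0)·λ' = -2.0000; -2.0000 ∉ [-0.5, -0.1) → out

none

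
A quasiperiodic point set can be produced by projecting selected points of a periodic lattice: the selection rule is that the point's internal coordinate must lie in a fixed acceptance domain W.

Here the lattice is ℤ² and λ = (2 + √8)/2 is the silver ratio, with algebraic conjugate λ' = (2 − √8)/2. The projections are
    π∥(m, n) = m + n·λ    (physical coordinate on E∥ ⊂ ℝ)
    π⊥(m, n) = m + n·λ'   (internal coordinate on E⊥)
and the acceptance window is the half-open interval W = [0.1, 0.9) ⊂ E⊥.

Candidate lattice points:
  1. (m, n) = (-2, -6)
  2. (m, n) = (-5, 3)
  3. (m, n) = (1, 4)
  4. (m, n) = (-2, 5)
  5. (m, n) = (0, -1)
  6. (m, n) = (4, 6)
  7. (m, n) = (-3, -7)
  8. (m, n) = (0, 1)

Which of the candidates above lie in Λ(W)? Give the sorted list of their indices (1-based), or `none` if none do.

1, 5

Compute λ' = (2−√8)/2 = -0.41421, so π⊥(m,n) = m -0.41421·n.
#1 (-2,-6): internal coord -2 + (-6)·λ' = +0.48528; +0.48528 ∈ [0.1, 0.9) → IN Λ
#2 (-5,3): internal coord -5 + (3)·λ' = -6.24264; -6.24264 ∉ [0.1, 0.9) → out
#3 (1,4): internal coord 1 + (4)·λ' = -0.65685; -0.65685 ∉ [0.1, 0.9) → out
#4 (-2,5): internal coord -2 + (5)·λ' = -4.07107; -4.07107 ∉ [0.1, 0.9) → out
#5 (0,-1): internal coord 0 + (-1)·λ' = +0.41421; +0.41421 ∈ [0.1, 0.9) → IN Λ
#6 (4,6): internal coord 4 + (6)·λ' = +1.51472; +1.51472 ∉ [0.1, 0.9) → out
#7 (-3,-7): internal coord -3 + (-7)·λ' = -0.10051; -0.10051 ∉ [0.1, 0.9) → out
#8 (0,1): internal coord 0 + (1)·λ' = -0.41421; -0.41421 ∉ [0.1, 0.9) → out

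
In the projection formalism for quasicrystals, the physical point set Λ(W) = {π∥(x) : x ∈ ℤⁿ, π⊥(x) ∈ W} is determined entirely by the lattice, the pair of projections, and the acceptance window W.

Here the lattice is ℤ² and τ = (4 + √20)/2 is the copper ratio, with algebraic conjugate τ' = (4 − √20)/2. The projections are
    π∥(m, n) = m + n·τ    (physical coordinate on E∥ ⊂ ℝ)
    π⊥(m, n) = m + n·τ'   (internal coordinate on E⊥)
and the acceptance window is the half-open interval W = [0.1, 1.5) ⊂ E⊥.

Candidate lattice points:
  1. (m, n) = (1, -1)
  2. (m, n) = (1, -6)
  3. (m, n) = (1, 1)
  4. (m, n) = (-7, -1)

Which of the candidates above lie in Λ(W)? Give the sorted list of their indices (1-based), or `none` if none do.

1, 3

Numerically τ ≈ 4.23607 and τ' = −1/τ ≈ -0.23607.
[1] lift (1,-1): star map gives 1.23607; window check 0.1 ≤ 1.23607 < 1.5 is true → IN Λ
[2] lift (1,-6): star map gives 2.41641; window check 0.1 ≤ 2.41641 < 1.5 is false → out
[3] lift (1,1): star map gives 0.76393; window check 0.1 ≤ 0.76393 < 1.5 is true → IN Λ
[4] lift (-7,-1): star map gives -6.76393; window check 0.1 ≤ -6.76393 < 1.5 is false → out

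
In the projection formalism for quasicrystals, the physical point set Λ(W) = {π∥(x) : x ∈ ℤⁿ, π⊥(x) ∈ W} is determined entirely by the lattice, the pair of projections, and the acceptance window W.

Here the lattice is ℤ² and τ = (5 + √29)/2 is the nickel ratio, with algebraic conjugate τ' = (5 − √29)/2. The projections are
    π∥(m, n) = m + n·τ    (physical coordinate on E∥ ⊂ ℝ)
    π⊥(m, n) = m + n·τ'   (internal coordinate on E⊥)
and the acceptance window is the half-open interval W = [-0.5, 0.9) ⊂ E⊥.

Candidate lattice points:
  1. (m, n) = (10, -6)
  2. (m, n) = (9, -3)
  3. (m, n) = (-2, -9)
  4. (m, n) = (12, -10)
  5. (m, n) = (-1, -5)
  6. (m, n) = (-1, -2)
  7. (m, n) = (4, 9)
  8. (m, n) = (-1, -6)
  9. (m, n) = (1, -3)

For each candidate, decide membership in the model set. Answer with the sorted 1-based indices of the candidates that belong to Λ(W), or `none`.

Compute τ' = (5−√29)/2 = -0.192582, so π⊥(m,n) = m -0.192582·n.
[1] lift (10,-6): star map gives 11.155494; window check -0.5 ≤ 11.155494 < 0.9 is false → out
[2] lift (9,-3): star map gives 9.577747; window check -0.5 ≤ 9.577747 < 0.9 is false → out
[3] lift (-2,-9): star map gives -0.266758; window check -0.5 ≤ -0.266758 < 0.9 is true → IN Λ
[4] lift (12,-10): star map gives 13.925824; window check -0.5 ≤ 13.925824 < 0.9 is false → out
[5] lift (-1,-5): star map gives -0.037088; window check -0.5 ≤ -0.037088 < 0.9 is true → IN Λ
[6] lift (-1,-2): star map gives -0.614835; window check -0.5 ≤ -0.614835 < 0.9 is false → out
[7] lift (4,9): star map gives 2.266758; window check -0.5 ≤ 2.266758 < 0.9 is false → out
[8] lift (-1,-6): star map gives 0.155494; window check -0.5 ≤ 0.155494 < 0.9 is true → IN Λ
[9] lift (1,-3): star map gives 1.577747; window check -0.5 ≤ 1.577747 < 0.9 is false → out

3, 5, 8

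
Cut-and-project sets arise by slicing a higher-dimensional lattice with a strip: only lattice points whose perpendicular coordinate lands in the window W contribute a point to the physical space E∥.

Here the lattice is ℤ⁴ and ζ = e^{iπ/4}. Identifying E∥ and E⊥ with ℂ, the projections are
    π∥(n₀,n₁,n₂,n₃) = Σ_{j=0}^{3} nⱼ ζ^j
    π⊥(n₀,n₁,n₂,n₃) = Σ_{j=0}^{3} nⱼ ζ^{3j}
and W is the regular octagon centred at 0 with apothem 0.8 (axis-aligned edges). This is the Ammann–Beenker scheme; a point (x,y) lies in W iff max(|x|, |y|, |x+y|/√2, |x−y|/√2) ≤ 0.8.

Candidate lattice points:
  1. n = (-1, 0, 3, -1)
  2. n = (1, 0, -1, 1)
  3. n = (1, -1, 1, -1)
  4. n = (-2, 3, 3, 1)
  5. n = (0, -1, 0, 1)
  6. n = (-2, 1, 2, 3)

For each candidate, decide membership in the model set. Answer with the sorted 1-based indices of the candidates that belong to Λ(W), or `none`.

none

With ζ = e^{iπ/4} the internal vectors are ζ^0,ζ^3,ζ^6,ζ^9.
#1 (-1, 0, 3, -1): internal (-1.7071, -3.7071); octagon support 3.8284 vs apothem 0.8 → ∉ W
#2 (1, 0, -1, 1): internal (1.7071, 1.7071); octagon support 2.4142 vs apothem 0.8 → ∉ W
#3 (1, -1, 1, -1): internal (1.0000, -2.4142); octagon support 2.4142 vs apothem 0.8 → ∉ W
#4 (-2, 3, 3, 1): internal (-3.4142, -0.1716); octagon support 3.4142 vs apothem 0.8 → ∉ W
#5 (0, -1, 0, 1): internal (1.4142, 0.0000); octagon support 1.4142 vs apothem 0.8 → ∉ W
#6 (-2, 1, 2, 3): internal (-0.5858, 0.8284); octagon support 1.0000 vs apothem 0.8 → ∉ W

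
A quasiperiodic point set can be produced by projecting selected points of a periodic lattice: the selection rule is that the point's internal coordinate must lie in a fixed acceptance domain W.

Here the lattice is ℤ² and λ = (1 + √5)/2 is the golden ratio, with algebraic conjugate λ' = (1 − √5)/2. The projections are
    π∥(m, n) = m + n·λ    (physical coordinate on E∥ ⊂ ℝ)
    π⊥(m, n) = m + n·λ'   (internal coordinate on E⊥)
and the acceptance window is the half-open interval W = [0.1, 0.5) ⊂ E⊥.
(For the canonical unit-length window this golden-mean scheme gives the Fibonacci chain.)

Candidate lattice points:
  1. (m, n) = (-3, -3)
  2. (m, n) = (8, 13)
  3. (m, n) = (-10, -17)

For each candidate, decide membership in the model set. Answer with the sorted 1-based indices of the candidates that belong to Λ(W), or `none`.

none

λ' = (1−√5)/2 ≈ -0.618034.
[1] lift (-3,-3): star map gives -1.145898; window check 0.1 ≤ -1.145898 < 0.5 is false → out
[2] lift (8,13): star map gives -0.034442; window check 0.1 ≤ -0.034442 < 0.5 is false → out
[3] lift (-10,-17): star map gives 0.506578; window check 0.1 ≤ 0.506578 < 0.5 is false → out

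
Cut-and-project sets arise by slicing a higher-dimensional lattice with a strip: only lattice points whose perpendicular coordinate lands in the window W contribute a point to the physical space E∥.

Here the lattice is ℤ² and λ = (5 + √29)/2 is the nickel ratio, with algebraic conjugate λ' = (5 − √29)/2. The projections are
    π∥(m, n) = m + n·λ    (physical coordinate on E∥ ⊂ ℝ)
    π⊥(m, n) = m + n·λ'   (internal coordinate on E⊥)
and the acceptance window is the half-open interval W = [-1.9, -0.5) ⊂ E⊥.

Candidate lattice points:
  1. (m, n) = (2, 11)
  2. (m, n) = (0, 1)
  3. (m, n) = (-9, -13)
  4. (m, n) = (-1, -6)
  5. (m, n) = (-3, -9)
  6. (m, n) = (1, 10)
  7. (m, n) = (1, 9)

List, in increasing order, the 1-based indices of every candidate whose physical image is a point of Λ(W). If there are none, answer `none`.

Compute λ' = (5−√29)/2 = -0.192582, so π⊥(m,n) = m -0.192582·n.
#1 (2,11): internal coord 2 + (11)·λ' = -0.118406; -0.118406 ∉ [-1.9, -0.5) → out
#2 (0,1): internal coord 0 + (1)·λ' = -0.192582; -0.192582 ∉ [-1.9, -0.5) → out
#3 (-9,-13): internal coord -9 + (-13)·λ' = -6.496429; -6.496429 ∉ [-1.9, -0.5) → out
#4 (-1,-6): internal coord -1 + (-6)·λ' = +0.155494; +0.155494 ∉ [-1.9, -0.5) → out
#5 (-3,-9): internal coord -3 + (-9)·λ' = -1.266758; -1.266758 ∈ [-1.9, -0.5) → IN Λ
#6 (1,10): internal coord 1 + (10)·λ' = -0.925824; -0.925824 ∈ [-1.9, -0.5) → IN Λ
#7 (1,9): internal coord 1 + (9)·λ' = -0.733242; -0.733242 ∈ [-1.9, -0.5) → IN Λ

5, 6, 7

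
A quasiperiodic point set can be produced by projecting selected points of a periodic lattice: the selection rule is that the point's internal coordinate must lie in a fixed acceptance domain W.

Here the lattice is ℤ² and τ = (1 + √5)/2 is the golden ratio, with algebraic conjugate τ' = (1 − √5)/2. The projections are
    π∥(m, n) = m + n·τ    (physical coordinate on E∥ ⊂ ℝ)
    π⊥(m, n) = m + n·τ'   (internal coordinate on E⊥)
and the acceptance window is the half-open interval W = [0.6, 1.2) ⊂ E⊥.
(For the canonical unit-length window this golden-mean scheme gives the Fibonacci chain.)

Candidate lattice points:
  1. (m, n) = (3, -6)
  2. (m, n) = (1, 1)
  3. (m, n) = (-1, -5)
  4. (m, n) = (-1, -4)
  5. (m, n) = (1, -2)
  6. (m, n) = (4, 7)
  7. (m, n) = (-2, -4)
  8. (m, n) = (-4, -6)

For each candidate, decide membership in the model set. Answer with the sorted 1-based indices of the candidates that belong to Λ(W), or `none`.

Numerically τ ≈ 1.618034 and τ' = −1/τ ≈ -0.618034.
candidate 1: (m,n)=(3,-6) → π∥ = 3-6·τ ≈ -6.708204, π⊥ = 3-6·τ' ≈ 6.708204 ∉ [0.6, 1.2) ⇒ out
candidate 2: (m,n)=(1,1) → π∥ = 1+1·τ ≈ 2.618034, π⊥ = 1+1·τ' ≈ 0.381966 ∉ [0.6, 1.2) ⇒ out
candidate 3: (m,n)=(-1,-5) → π∥ = -1-5·τ ≈ -9.090170, π⊥ = -1-5·τ' ≈ 2.090170 ∉ [0.6, 1.2) ⇒ out
candidate 4: (m,n)=(-1,-4) → π∥ = -1-4·τ ≈ -7.472136, π⊥ = -1-4·τ' ≈ 1.472136 ∉ [0.6, 1.2) ⇒ out
candidate 5: (m,n)=(1,-2) → π∥ = 1-2·τ ≈ -2.236068, π⊥ = 1-2·τ' ≈ 2.236068 ∉ [0.6, 1.2) ⇒ out
candidate 6: (m,n)=(4,7) → π∥ = 4+7·τ ≈ 15.326238, π⊥ = 4+7·τ' ≈ -0.326238 ∉ [0.6, 1.2) ⇒ out
candidate 7: (m,n)=(-2,-4) → π∥ = -2-4·τ ≈ -8.472136, π⊥ = -2-4·τ' ≈ 0.472136 ∉ [0.6, 1.2) ⇒ out
candidate 8: (m,n)=(-4,-6) → π∥ = -4-6·τ ≈ -13.708204, π⊥ = -4-6·τ' ≈ -0.291796 ∉ [0.6, 1.2) ⇒ out

none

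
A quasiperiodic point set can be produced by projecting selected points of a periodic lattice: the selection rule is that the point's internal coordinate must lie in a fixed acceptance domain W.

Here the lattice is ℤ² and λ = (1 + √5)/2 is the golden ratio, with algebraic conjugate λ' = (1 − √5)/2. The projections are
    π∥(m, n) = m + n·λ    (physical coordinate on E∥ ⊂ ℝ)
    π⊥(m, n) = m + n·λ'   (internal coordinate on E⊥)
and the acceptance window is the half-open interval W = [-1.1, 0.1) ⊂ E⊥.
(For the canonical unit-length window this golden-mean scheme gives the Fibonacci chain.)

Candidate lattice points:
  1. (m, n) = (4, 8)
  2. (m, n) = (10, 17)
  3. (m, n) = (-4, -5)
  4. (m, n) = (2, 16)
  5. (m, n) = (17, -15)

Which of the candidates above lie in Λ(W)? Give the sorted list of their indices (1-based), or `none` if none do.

1, 2, 3

Compute λ' = (1−√5)/2 = -0.61803, so π⊥(m,n) = m -0.61803·n.
[1] lift (4,8): star map gives -0.94427; window check -1.1 ≤ -0.94427 < 0.1 is true → IN Λ
[2] lift (10,17): star map gives -0.50658; window check -1.1 ≤ -0.50658 < 0.1 is true → IN Λ
[3] lift (-4,-5): star map gives -0.90983; window check -1.1 ≤ -0.90983 < 0.1 is true → IN Λ
[4] lift (2,16): star map gives -7.88854; window check -1.1 ≤ -7.88854 < 0.1 is false → out
[5] lift (17,-15): star map gives 26.27051; window check -1.1 ≤ 26.27051 < 0.1 is false → out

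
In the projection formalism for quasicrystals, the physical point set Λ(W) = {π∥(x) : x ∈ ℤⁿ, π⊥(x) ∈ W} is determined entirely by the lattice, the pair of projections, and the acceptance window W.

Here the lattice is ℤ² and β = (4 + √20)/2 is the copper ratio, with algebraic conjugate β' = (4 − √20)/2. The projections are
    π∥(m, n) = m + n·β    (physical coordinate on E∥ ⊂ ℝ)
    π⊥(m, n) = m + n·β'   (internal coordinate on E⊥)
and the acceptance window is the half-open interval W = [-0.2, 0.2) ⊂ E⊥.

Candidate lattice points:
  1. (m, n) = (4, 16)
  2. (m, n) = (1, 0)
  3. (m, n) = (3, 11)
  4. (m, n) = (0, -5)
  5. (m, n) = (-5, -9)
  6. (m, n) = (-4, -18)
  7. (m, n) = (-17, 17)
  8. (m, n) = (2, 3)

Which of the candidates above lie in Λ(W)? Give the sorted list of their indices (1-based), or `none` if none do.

β' = (4−√20)/2 ≈ -0.2361.
[1] lift (4,16): star map gives 0.2229; window check -0.2 ≤ 0.2229 < 0.2 is false → out
[2] lift (1,0): star map gives 1.0000; window check -0.2 ≤ 1.0000 < 0.2 is false → out
[3] lift (3,11): star map gives 0.4033; window check -0.2 ≤ 0.4033 < 0.2 is false → out
[4] lift (0,-5): star map gives 1.1803; window check -0.2 ≤ 1.1803 < 0.2 is false → out
[5] lift (-5,-9): star map gives -2.8754; window check -0.2 ≤ -2.8754 < 0.2 is false → out
[6] lift (-4,-18): star map gives 0.2492; window check -0.2 ≤ 0.2492 < 0.2 is false → out
[7] lift (-17,17): star map gives -21.0132; window check -0.2 ≤ -21.0132 < 0.2 is false → out
[8] lift (2,3): star map gives 1.2918; window check -0.2 ≤ 1.2918 < 0.2 is false → out

none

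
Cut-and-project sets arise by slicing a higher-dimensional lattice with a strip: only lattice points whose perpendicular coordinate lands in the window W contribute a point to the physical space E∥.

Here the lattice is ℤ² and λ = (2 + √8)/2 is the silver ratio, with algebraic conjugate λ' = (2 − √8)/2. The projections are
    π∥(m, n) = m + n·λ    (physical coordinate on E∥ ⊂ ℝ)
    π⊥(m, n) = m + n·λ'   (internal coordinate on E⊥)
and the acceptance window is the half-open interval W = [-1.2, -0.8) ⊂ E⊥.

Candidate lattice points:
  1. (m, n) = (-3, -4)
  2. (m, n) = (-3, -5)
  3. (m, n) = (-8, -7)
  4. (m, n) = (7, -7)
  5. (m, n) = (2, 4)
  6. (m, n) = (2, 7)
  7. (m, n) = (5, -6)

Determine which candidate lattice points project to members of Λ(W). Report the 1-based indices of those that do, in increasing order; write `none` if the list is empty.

λ' = (2−√8)/2 ≈ -0.4142.
candidate 1: (m,n)=(-3,-4) → π∥ = -3-4·λ ≈ -12.6569, π⊥ = -3-4·λ' ≈ -1.3431 ∉ [-1.2, -0.8) ⇒ out
candidate 2: (m,n)=(-3,-5) → π∥ = -3-5·λ ≈ -15.0711, π⊥ = -3-5·λ' ≈ -0.9289 ∈ [-1.2, -0.8) ⇒ IN Λ
candidate 3: (m,n)=(-8,-7) → π∥ = -8-7·λ ≈ -24.8995, π⊥ = -8-7·λ' ≈ -5.1005 ∉ [-1.2, -0.8) ⇒ out
candidate 4: (m,n)=(7,-7) → π∥ = 7-7·λ ≈ -9.8995, π⊥ = 7-7·λ' ≈ 9.8995 ∉ [-1.2, -0.8) ⇒ out
candidate 5: (m,n)=(2,4) → π∥ = 2+4·λ ≈ 11.6569, π⊥ = 2+4·λ' ≈ 0.3431 ∉ [-1.2, -0.8) ⇒ out
candidate 6: (m,n)=(2,7) → π∥ = 2+7·λ ≈ 18.8995, π⊥ = 2+7·λ' ≈ -0.8995 ∈ [-1.2, -0.8) ⇒ IN Λ
candidate 7: (m,n)=(5,-6) → π∥ = 5-6·λ ≈ -9.4853, π⊥ = 5-6·λ' ≈ 7.4853 ∉ [-1.2, -0.8) ⇒ out

2, 6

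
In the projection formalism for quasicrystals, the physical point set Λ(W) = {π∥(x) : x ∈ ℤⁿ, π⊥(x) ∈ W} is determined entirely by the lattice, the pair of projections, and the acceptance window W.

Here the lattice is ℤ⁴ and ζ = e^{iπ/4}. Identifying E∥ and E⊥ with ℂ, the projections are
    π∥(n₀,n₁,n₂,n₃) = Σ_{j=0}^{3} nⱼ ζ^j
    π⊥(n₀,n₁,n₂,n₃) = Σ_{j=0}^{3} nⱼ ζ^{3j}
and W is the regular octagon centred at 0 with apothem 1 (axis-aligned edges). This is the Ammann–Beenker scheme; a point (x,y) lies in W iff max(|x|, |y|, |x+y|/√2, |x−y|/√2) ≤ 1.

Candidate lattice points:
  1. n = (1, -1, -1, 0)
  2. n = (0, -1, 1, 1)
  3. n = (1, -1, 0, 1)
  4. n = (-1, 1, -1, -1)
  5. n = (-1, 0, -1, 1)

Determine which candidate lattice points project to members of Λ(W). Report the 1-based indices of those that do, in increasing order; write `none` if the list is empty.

none

π⊥(n) = n₀ + n₁ζ³ + n₂ζ⁶ + n₃ζ⁹ where ζ = e^{iπ/4}.
candidate 1: n = (1, -1, -1, 0) → π⊥ ≈ (+1.70711, +0.29289); max(|x|,|y|,|x±y|/√2) = 1.70711 > 1 ⇒ ∉ W
candidate 2: n = (0, -1, 1, 1) → π⊥ ≈ (+1.41421, -1.00000); max(|x|,|y|,|x±y|/√2) = 1.70711 > 1 ⇒ ∉ W
candidate 3: n = (1, -1, 0, 1) → π⊥ ≈ (+2.41421, +0.00000); max(|x|,|y|,|x±y|/√2) = 2.41421 > 1 ⇒ ∉ W
candidate 4: n = (-1, 1, -1, -1) → π⊥ ≈ (-2.41421, +1.00000); max(|x|,|y|,|x±y|/√2) = 2.41421 > 1 ⇒ ∉ W
candidate 5: n = (-1, 0, -1, 1) → π⊥ ≈ (-0.29289, +1.70711); max(|x|,|y|,|x±y|/√2) = 1.70711 > 1 ⇒ ∉ W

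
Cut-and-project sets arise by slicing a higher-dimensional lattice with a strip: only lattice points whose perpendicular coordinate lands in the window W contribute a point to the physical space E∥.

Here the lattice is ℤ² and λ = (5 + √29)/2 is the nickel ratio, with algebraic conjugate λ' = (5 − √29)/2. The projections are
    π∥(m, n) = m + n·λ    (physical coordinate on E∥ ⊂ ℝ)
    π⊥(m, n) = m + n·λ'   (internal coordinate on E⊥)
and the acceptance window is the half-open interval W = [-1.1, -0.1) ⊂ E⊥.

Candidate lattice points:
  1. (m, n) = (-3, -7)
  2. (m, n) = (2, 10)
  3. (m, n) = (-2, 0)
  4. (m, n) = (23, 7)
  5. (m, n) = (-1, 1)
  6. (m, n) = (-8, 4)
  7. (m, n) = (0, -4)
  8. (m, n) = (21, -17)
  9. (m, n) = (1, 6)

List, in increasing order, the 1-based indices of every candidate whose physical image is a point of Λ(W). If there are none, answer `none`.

λ' = (5−√29)/2 ≈ -0.192582.
[1] lift (-3,-7): star map gives -1.651923; window check -1.1 ≤ -1.651923 < -0.1 is false → out
[2] lift (2,10): star map gives 0.074176; window check -1.1 ≤ 0.074176 < -0.1 is false → out
[3] lift (-2,0): star map gives -2.000000; window check -1.1 ≤ -2.000000 < -0.1 is false → out
[4] lift (23,7): star map gives 21.651923; window check -1.1 ≤ 21.651923 < -0.1 is false → out
[5] lift (-1,1): star map gives -1.192582; window check -1.1 ≤ -1.192582 < -0.1 is false → out
[6] lift (-8,4): star map gives -8.770330; window check -1.1 ≤ -8.770330 < -0.1 is false → out
[7] lift (0,-4): star map gives 0.770330; window check -1.1 ≤ 0.770330 < -0.1 is false → out
[8] lift (21,-17): star map gives 24.273901; window check -1.1 ≤ 24.273901 < -0.1 is false → out
[9] lift (1,6): star map gives -0.155494; window check -1.1 ≤ -0.155494 < -0.1 is true → IN Λ

9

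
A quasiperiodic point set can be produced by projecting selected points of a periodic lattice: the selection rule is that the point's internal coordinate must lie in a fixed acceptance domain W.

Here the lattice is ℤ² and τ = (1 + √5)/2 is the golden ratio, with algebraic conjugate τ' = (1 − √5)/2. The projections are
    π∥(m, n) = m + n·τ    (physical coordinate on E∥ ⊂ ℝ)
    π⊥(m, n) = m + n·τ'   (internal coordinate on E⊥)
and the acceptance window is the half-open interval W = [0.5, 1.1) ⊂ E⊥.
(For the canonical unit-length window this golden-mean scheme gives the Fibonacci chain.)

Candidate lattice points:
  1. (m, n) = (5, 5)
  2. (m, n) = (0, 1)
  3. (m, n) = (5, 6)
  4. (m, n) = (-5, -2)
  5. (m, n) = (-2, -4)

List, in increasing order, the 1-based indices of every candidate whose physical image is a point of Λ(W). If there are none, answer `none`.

Numerically τ ≈ 1.6180 and τ' = −1/τ ≈ -0.6180.
#1 (5,5): internal coord 5 + (5)·τ' = +1.9098; +1.9098 ∉ [0.5, 1.1) → out
#2 (0,1): internal coord 0 + (1)·τ' = -0.6180; -0.6180 ∉ [0.5, 1.1) → out
#3 (5,6): internal coord 5 + (6)·τ' = +1.2918; +1.2918 ∉ [0.5, 1.1) → out
#4 (-5,-2): internal coord -5 + (-2)·τ' = -3.7639; -3.7639 ∉ [0.5, 1.1) → out
#5 (-2,-4): internal coord -2 + (-4)·τ' = +0.4721; +0.4721 ∉ [0.5, 1.1) → out

none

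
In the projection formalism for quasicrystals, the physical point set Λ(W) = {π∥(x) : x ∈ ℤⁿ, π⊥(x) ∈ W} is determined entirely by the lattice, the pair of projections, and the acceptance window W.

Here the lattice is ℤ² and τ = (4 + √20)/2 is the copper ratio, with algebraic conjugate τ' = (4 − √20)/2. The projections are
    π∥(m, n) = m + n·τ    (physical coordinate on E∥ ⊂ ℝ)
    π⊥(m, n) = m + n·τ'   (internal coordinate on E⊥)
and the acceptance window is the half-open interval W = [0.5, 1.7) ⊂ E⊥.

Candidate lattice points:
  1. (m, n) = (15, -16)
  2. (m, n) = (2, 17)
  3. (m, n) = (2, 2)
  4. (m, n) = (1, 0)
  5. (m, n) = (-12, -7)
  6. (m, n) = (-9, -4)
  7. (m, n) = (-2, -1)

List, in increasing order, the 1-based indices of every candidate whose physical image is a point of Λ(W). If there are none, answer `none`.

Numerically τ ≈ 4.236068 and τ' = −1/τ ≈ -0.236068.
[1] lift (15,-16): star map gives 18.777088; window check 0.5 ≤ 18.777088 < 1.7 is false → out
[2] lift (2,17): star map gives -2.013156; window check 0.5 ≤ -2.013156 < 1.7 is false → out
[3] lift (2,2): star map gives 1.527864; window check 0.5 ≤ 1.527864 < 1.7 is true → IN Λ
[4] lift (1,0): star map gives 1.000000; window check 0.5 ≤ 1.000000 < 1.7 is true → IN Λ
[5] lift (-12,-7): star map gives -10.347524; window check 0.5 ≤ -10.347524 < 1.7 is false → out
[6] lift (-9,-4): star map gives -8.055728; window check 0.5 ≤ -8.055728 < 1.7 is false → out
[7] lift (-2,-1): star map gives -1.763932; window check 0.5 ≤ -1.763932 < 1.7 is false → out

3, 4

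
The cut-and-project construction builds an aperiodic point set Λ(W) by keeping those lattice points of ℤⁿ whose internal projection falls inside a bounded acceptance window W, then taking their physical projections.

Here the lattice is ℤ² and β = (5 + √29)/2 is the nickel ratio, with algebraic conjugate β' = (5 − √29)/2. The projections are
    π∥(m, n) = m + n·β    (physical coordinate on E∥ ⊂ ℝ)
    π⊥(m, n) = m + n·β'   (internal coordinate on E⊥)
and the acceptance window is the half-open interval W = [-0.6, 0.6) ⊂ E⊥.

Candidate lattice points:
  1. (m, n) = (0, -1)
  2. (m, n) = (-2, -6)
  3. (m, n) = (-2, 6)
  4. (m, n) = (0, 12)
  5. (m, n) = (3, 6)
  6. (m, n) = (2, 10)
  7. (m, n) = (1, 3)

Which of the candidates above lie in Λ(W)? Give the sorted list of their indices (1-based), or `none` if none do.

1, 6, 7

Numerically β ≈ 5.192582 and β' = −1/β ≈ -0.192582.
candidate 1: (m,n)=(0,-1) → π∥ = 0-1·β ≈ -5.192582, π⊥ = 0-1·β' ≈ 0.192582 ∈ [-0.6, 0.6) ⇒ IN Λ
candidate 2: (m,n)=(-2,-6) → π∥ = -2-6·β ≈ -33.155494, π⊥ = -2-6·β' ≈ -0.844506 ∉ [-0.6, 0.6) ⇒ out
candidate 3: (m,n)=(-2,6) → π∥ = -2+6·β ≈ 29.155494, π⊥ = -2+6·β' ≈ -3.155494 ∉ [-0.6, 0.6) ⇒ out
candidate 4: (m,n)=(0,12) → π∥ = 0+12·β ≈ 62.310989, π⊥ = 0+12·β' ≈ -2.310989 ∉ [-0.6, 0.6) ⇒ out
candidate 5: (m,n)=(3,6) → π∥ = 3+6·β ≈ 34.155494, π⊥ = 3+6·β' ≈ 1.844506 ∉ [-0.6, 0.6) ⇒ out
candidate 6: (m,n)=(2,10) → π∥ = 2+10·β ≈ 53.925824, π⊥ = 2+10·β' ≈ 0.074176 ∈ [-0.6, 0.6) ⇒ IN Λ
candidate 7: (m,n)=(1,3) → π∥ = 1+3·β ≈ 16.577747, π⊥ = 1+3·β' ≈ 0.422253 ∈ [-0.6, 0.6) ⇒ IN Λ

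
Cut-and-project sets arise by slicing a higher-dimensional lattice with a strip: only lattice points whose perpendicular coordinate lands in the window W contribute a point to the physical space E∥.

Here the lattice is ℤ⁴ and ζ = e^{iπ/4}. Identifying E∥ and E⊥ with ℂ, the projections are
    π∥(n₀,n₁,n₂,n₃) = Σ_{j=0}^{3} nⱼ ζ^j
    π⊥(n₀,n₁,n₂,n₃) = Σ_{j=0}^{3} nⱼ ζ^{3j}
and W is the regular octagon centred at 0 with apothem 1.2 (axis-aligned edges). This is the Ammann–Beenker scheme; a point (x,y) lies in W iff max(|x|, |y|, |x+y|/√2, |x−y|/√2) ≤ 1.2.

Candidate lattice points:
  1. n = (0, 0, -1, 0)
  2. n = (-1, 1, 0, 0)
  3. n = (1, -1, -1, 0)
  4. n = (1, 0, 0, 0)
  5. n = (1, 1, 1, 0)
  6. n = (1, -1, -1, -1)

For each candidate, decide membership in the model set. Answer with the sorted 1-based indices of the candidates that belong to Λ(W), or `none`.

1, 4, 5, 6

Internal map: ζ^{3j} for j=0..3 gives (1,0), (−√2/2,√2/2), (0,−1), (√2/2,√2/2).
#1 (0, 0, -1, 0): internal (0.0000, 1.0000); octagon support 1.0000 vs apothem 1.2 → ∈ W
#2 (-1, 1, 0, 0): internal (-1.7071, 0.7071); octagon support 1.7071 vs apothem 1.2 → ∉ W
#3 (1, -1, -1, 0): internal (1.7071, 0.2929); octagon support 1.7071 vs apothem 1.2 → ∉ W
#4 (1, 0, 0, 0): internal (1.0000, 0.0000); octagon support 1.0000 vs apothem 1.2 → ∈ W
#5 (1, 1, 1, 0): internal (0.2929, -0.2929); octagon support 0.4142 vs apothem 1.2 → ∈ W
#6 (1, -1, -1, -1): internal (1.0000, -0.4142); octagon support 1.0000 vs apothem 1.2 → ∈ W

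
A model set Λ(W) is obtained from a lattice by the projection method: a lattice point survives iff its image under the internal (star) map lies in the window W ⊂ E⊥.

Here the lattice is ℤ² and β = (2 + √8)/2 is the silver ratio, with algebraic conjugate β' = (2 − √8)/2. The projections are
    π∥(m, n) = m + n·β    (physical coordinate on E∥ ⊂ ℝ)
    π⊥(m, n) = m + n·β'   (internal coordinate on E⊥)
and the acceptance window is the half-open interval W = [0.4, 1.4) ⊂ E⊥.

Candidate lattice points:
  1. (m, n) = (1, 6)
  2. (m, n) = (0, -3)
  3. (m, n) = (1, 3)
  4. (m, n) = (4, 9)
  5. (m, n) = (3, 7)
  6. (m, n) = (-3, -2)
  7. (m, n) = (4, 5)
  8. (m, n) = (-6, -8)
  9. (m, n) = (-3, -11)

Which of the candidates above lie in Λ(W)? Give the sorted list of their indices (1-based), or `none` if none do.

Compute β' = (2−√8)/2 = -0.4142, so π⊥(m,n) = m -0.4142·n.
candidate 1: (m,n)=(1,6) → π∥ = 1+6·β ≈ 15.4853, π⊥ = 1+6·β' ≈ -1.4853 ∉ [0.4, 1.4) ⇒ out
candidate 2: (m,n)=(0,-3) → π∥ = 0-3·β ≈ -7.2426, π⊥ = 0-3·β' ≈ 1.2426 ∈ [0.4, 1.4) ⇒ IN Λ
candidate 3: (m,n)=(1,3) → π∥ = 1+3·β ≈ 8.2426, π⊥ = 1+3·β' ≈ -0.2426 ∉ [0.4, 1.4) ⇒ out
candidate 4: (m,n)=(4,9) → π∥ = 4+9·β ≈ 25.7279, π⊥ = 4+9·β' ≈ 0.2721 ∉ [0.4, 1.4) ⇒ out
candidate 5: (m,n)=(3,7) → π∥ = 3+7·β ≈ 19.8995, π⊥ = 3+7·β' ≈ 0.1005 ∉ [0.4, 1.4) ⇒ out
candidate 6: (m,n)=(-3,-2) → π∥ = -3-2·β ≈ -7.8284, π⊥ = -3-2·β' ≈ -2.1716 ∉ [0.4, 1.4) ⇒ out
candidate 7: (m,n)=(4,5) → π∥ = 4+5·β ≈ 16.0711, π⊥ = 4+5·β' ≈ 1.9289 ∉ [0.4, 1.4) ⇒ out
candidate 8: (m,n)=(-6,-8) → π∥ = -6-8·β ≈ -25.3137, π⊥ = -6-8·β' ≈ -2.6863 ∉ [0.4, 1.4) ⇒ out
candidate 9: (m,n)=(-3,-11) → π∥ = -3-11·β ≈ -29.5563, π⊥ = -3-11·β' ≈ 1.5563 ∉ [0.4, 1.4) ⇒ out

2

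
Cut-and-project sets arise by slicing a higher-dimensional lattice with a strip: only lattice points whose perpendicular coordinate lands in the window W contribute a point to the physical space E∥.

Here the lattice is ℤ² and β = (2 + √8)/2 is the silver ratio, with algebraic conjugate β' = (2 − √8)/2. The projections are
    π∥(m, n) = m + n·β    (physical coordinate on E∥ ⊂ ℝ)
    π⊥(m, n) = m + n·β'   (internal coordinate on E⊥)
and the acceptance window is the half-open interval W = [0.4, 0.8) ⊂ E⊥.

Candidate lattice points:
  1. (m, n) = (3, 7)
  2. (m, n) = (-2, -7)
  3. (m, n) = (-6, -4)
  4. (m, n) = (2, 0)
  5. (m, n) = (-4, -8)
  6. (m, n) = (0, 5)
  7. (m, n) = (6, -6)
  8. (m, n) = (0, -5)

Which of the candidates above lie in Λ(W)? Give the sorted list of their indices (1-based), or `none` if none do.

Numerically β ≈ 2.41421 and β' = −1/β ≈ -0.41421.
[1] lift (3,7): star map gives 0.10051; window check 0.4 ≤ 0.10051 < 0.8 is false → out
[2] lift (-2,-7): star map gives 0.89949; window check 0.4 ≤ 0.89949 < 0.8 is false → out
[3] lift (-6,-4): star map gives -4.34315; window check 0.4 ≤ -4.34315 < 0.8 is false → out
[4] lift (2,0): star map gives 2.00000; window check 0.4 ≤ 2.00000 < 0.8 is false → out
[5] lift (-4,-8): star map gives -0.68629; window check 0.4 ≤ -0.68629 < 0.8 is false → out
[6] lift (0,5): star map gives -2.07107; window check 0.4 ≤ -2.07107 < 0.8 is false → out
[7] lift (6,-6): star map gives 8.48528; window check 0.4 ≤ 8.48528 < 0.8 is false → out
[8] lift (0,-5): star map gives 2.07107; window check 0.4 ≤ 2.07107 < 0.8 is false → out

none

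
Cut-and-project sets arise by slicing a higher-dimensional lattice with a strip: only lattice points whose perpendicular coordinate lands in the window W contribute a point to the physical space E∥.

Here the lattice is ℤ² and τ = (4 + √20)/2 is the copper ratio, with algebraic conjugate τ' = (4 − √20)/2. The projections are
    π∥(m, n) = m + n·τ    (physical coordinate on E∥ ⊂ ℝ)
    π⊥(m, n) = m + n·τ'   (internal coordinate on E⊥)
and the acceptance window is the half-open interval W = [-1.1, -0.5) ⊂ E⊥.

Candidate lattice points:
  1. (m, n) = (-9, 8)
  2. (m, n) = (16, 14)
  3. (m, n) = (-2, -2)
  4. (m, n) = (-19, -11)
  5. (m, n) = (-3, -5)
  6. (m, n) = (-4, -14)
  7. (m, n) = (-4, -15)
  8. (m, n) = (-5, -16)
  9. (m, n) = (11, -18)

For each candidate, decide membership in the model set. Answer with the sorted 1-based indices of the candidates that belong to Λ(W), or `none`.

6

τ' = (4−√20)/2 ≈ -0.2361.
candidate 1: (m,n)=(-9,8) → π∥ = -9+8·τ ≈ 24.8885, π⊥ = -9+8·τ' ≈ -10.8885 ∉ [-1.1, -0.5) ⇒ out
candidate 2: (m,n)=(16,14) → π∥ = 16+14·τ ≈ 75.3050, π⊥ = 16+14·τ' ≈ 12.6950 ∉ [-1.1, -0.5) ⇒ out
candidate 3: (m,n)=(-2,-2) → π∥ = -2-2·τ ≈ -10.4721, π⊥ = -2-2·τ' ≈ -1.5279 ∉ [-1.1, -0.5) ⇒ out
candidate 4: (m,n)=(-19,-11) → π∥ = -19-11·τ ≈ -65.5967, π⊥ = -19-11·τ' ≈ -16.4033 ∉ [-1.1, -0.5) ⇒ out
candidate 5: (m,n)=(-3,-5) → π∥ = -3-5·τ ≈ -24.1803, π⊥ = -3-5·τ' ≈ -1.8197 ∉ [-1.1, -0.5) ⇒ out
candidate 6: (m,n)=(-4,-14) → π∥ = -4-14·τ ≈ -63.3050, π⊥ = -4-14·τ' ≈ -0.6950 ∈ [-1.1, -0.5) ⇒ IN Λ
candidate 7: (m,n)=(-4,-15) → π∥ = -4-15·τ ≈ -67.5410, π⊥ = -4-15·τ' ≈ -0.4590 ∉ [-1.1, -0.5) ⇒ out
candidate 8: (m,n)=(-5,-16) → π∥ = -5-16·τ ≈ -72.7771, π⊥ = -5-16·τ' ≈ -1.2229 ∉ [-1.1, -0.5) ⇒ out
candidate 9: (m,n)=(11,-18) → π∥ = 11-18·τ ≈ -65.2492, π⊥ = 11-18·τ' ≈ 15.2492 ∉ [-1.1, -0.5) ⇒ out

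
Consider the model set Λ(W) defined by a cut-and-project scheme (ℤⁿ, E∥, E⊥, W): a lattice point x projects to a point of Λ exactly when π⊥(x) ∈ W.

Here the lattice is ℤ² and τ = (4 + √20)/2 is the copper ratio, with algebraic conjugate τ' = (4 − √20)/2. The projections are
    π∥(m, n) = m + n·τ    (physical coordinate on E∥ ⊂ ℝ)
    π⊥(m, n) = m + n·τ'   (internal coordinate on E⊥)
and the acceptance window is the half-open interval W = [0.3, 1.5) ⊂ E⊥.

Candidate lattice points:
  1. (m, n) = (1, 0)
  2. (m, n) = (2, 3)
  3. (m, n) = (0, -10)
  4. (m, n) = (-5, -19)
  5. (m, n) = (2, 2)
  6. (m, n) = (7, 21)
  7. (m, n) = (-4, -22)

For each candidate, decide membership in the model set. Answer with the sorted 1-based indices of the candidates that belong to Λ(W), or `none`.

1, 2, 7

τ' = (4−√20)/2 ≈ -0.236068.
[1] lift (1,0): star map gives 1.000000; window check 0.3 ≤ 1.000000 < 1.5 is true → IN Λ
[2] lift (2,3): star map gives 1.291796; window check 0.3 ≤ 1.291796 < 1.5 is true → IN Λ
[3] lift (0,-10): star map gives 2.360680; window check 0.3 ≤ 2.360680 < 1.5 is false → out
[4] lift (-5,-19): star map gives -0.514708; window check 0.3 ≤ -0.514708 < 1.5 is false → out
[5] lift (2,2): star map gives 1.527864; window check 0.3 ≤ 1.527864 < 1.5 is false → out
[6] lift (7,21): star map gives 2.042572; window check 0.3 ≤ 2.042572 < 1.5 is false → out
[7] lift (-4,-22): star map gives 1.193496; window check 0.3 ≤ 1.193496 < 1.5 is true → IN Λ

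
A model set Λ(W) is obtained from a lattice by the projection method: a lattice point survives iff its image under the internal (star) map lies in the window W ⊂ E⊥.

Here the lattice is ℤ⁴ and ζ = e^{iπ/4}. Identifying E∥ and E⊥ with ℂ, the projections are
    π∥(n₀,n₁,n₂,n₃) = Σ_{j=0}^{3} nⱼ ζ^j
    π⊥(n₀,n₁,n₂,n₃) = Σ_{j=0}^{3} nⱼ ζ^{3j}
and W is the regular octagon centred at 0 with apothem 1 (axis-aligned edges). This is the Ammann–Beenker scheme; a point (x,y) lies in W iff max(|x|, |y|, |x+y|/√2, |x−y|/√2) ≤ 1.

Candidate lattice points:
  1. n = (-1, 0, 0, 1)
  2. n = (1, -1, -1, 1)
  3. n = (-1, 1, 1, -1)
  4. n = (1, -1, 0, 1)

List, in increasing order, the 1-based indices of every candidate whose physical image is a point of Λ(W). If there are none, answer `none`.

1

Internal map: ζ^{3j} for j=0..3 gives (1,0), (−√2/2,√2/2), (0,−1), (√2/2,√2/2).
candidate 1: n = (-1, 0, 0, 1) → π⊥ ≈ (-0.2929, +0.7071); max(|x|,|y|,|x±y|/√2) = 0.7071 ≤ 1 ⇒ ∈ W
candidate 2: n = (1, -1, -1, 1) → π⊥ ≈ (+2.4142, +1.0000); max(|x|,|y|,|x±y|/√2) = 2.4142 > 1 ⇒ ∉ W
candidate 3: n = (-1, 1, 1, -1) → π⊥ ≈ (-2.4142, -1.0000); max(|x|,|y|,|x±y|/√2) = 2.4142 > 1 ⇒ ∉ W
candidate 4: n = (1, -1, 0, 1) → π⊥ ≈ (+2.4142, +0.0000); max(|x|,|y|,|x±y|/√2) = 2.4142 > 1 ⇒ ∉ W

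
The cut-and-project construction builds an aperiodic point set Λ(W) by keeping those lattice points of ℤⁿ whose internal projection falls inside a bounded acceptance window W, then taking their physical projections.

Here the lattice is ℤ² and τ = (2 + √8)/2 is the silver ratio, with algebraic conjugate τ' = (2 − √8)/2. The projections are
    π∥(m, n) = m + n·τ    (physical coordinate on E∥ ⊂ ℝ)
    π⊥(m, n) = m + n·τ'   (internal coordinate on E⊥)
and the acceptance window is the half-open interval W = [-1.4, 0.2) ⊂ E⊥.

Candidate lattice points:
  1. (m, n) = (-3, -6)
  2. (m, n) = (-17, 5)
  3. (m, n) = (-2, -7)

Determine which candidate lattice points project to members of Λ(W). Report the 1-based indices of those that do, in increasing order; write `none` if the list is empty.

1

Numerically τ ≈ 2.41421 and τ' = −1/τ ≈ -0.41421.
[1] lift (-3,-6): star map gives -0.51472; window check -1.4 ≤ -0.51472 < 0.2 is true → IN Λ
[2] lift (-17,5): star map gives -19.07107; window check -1.4 ≤ -19.07107 < 0.2 is false → out
[3] lift (-2,-7): star map gives 0.89949; window check -1.4 ≤ 0.89949 < 0.2 is false → out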